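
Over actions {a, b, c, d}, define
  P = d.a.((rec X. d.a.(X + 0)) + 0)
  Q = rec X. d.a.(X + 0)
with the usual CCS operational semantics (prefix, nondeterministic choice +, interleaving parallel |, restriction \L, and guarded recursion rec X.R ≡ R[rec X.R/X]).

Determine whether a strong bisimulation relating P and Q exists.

Reachable graph of P (3 states):
  m0 = d.a.((rec X. d.a.(X + 0)) + 0) has moves --d--▸ m1
  m1 = a.((rec X. d.a.(X + 0)) + 0) has moves --a--▸ m2
  m2 = (rec X. d.a.(X + 0)) + 0 has moves --d--▸ m1
Reachable graph of Q (3 states):
  n0 = rec X. d.a.(X + 0) has moves --d--▸ n1
  n1 = a.((rec X. d.a.(X + 0)) + 0) has moves --a--▸ n2
  n2 = (rec X. d.a.(X + 0)) + 0 has moves --d--▸ n1
Partition-refinement fixed point:
  B0 = {m0, m2, n0, n2}
  B1 = {m1, n1}
m0 ∈ B0, n0 ∈ B0 → same block

bisimilar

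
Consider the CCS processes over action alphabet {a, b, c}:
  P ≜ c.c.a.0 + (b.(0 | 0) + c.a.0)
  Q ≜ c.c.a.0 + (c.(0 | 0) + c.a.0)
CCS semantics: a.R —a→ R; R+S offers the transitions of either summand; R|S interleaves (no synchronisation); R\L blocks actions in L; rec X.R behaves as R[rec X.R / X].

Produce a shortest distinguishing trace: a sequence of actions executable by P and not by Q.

P's transition system — 5 states:
  u0 = c.c.a.0 + (b.(0 | 0) + c.a.0) ⊢ ··b··> u1, ··c··> u2, ··c··> u3
  u1 = 0 | 0 ⊢ deadlocked
  u2 = a.0 ⊢ ··a··> u4
  u3 = c.a.0 ⊢ ··c··> u2
  u4 = 0 ⊢ deadlocked
Q's transition system — 5 states:
  v0 = c.c.a.0 + (c.(0 | 0) + c.a.0) ⊢ ··c··> v1, ··c··> v2, ··c··> v3
  v1 = 0 | 0 ⊢ deadlocked
  v2 = a.0 ⊢ ··a··> v4
  v3 = c.a.0 ⊢ ··c··> v2
  v4 = 0 ⊢ deadlocked
Executing b from P (initial set {u0}):
  step 1 (b): {u1}
  ✓ P
Executing b from Q (initial set {v0}):
  step 1 (b): ∅ (Q stuck)

b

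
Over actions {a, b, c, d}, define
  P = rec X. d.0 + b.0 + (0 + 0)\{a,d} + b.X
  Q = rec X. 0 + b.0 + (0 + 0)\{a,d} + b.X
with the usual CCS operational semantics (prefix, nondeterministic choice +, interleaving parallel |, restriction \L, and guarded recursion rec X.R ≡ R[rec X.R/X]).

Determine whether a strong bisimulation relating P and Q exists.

P ≁ Q

Reachable graph of P (2 states):
  u0 = rec X. d.0 + b.0 + (0 + 0)\{a,d} + b.X has moves ··b··> u0, ··b··> u1, ··d··> u1
  u1 = 0 has moves stopped
Reachable graph of Q (2 states):
  v0 = rec X. 0 + b.0 + (0 + 0)\{a,d} + b.X has moves ··b··> v0, ··b··> v1
  v1 = 0 has moves stopped
Coarsest stable partition (strong bisimilarity classes):
  B0 = {u0}
  B1 = {u1, v1}
  B2 = {v0}
u0 ∈ B0, v0 ∈ B2 → different blocks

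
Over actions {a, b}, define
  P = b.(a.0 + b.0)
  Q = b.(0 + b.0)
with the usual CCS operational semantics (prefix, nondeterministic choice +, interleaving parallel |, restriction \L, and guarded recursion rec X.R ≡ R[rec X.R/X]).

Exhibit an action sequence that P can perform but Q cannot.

P's transition system — 3 states:
  p0 = b.(a.0 + b.0) ⊢ =b=> p1
  p1 = a.0 + b.0 ⊢ =a=> p2, =b=> p2
  p2 = 0 ⊢ stopped
Q's transition system — 3 states:
  q0 = b.(0 + b.0) ⊢ =b=> q1
  q1 = 0 + b.0 ⊢ =b=> q2
  q2 = 0 ⊢ stopped
Executing ba from P (initial set {p0}):
  step 1 (b): {p1}
  step 2 (a): {p2}
  — P admits the full trace.
Executing ba from Q (initial set {q0}):
  step 1 (b): {q1}
  step 2 (a): ∅  — Q cannot continue

ba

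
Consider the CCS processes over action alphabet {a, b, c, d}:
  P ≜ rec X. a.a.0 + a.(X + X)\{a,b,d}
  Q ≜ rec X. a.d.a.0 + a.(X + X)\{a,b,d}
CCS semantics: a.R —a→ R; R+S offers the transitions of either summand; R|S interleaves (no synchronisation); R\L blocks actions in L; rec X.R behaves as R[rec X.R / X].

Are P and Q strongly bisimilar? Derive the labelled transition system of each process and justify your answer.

P's transition system — 4 states:
  p0 = rec X. a.a.0 + a.(X + X)\{a,b,d} ⊢ ··a··> p1, ··a··> p2
  p1 = ((rec X. a.a.0 + a.(X + X)\{a,b,d}) + (rec X. a.a.0 + a.(X + X)\{a,b,d}))\{a,b,d} ⊢ deadlocked
  p2 = a.0 ⊢ ··a··> p3
  p3 = 0 ⊢ deadlocked
Q's transition system — 5 states:
  q0 = rec X. a.d.a.0 + a.(X + X)\{a,b,d} ⊢ ··a··> q1, ··a··> q2
  q1 = ((rec X. a.d.a.0 + a.(X + X)\{a,b,d}) + (rec X. a.d.a.0 + a.(X + X)\{a,b,d}))\{a,b,d} ⊢ deadlocked
  q2 = d.a.0 ⊢ ··d··> q3
  q3 = a.0 ⊢ ··a··> q4
  q4 = 0 ⊢ deadlocked
Partition-refinement fixed point:
  B0 = {p0}
  B1 = {p1, p3, q1, q4}
  B2 = {p2, q3}
  B3 = {q0}
  B4 = {q2}
p0 ∈ B0, q0 ∈ B3 → different blocks

not bisimilar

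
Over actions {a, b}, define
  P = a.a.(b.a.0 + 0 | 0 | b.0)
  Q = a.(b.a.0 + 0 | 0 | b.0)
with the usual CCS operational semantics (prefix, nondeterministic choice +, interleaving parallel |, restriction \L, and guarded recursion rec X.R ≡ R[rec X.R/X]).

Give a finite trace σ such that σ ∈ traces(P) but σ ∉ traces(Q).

aa

P's transition system — 6 states:
  m0 = a.a.(b.a.0 + 0 | 0 | b.0) :: ··a··> m1
  m1 = a.(b.a.0 + 0 | 0 | b.0) :: ··a··> m2
  m2 = b.a.0 + 0 | 0 | b.0 :: ··b··> m3, ··b··> m4
  m3 = 0 | 0 | 0 :: ·
  m4 = a.0 :: ··a··> m5
  m5 = 0 :: ·
Q's transition system — 5 states:
  n0 = a.(b.a.0 + 0 | 0 | b.0) :: ··a··> n1
  n1 = b.a.0 + 0 | 0 | b.0 :: ··b··> n2, ··b··> n3
  n2 = 0 | 0 | 0 :: ·
  n3 = a.0 :: ··a··> n4
  n4 = 0 :: ·
Run σ = ⟨aa⟩ on P: start {m0}
  after a @ step 1: {m1}
  after a @ step 2: {m2}
  — P admits the full trace.
Run σ = ⟨aa⟩ on Q: start {n0}
  after a @ step 1: {n1}
  after a @ step 2: ∅  — Q cannot continue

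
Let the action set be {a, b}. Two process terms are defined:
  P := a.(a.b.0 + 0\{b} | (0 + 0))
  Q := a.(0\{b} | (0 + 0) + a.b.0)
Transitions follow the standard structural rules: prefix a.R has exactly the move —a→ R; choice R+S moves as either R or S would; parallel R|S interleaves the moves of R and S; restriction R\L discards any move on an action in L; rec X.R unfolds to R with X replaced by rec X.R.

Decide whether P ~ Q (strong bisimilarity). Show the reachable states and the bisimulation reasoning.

bisimilar

LTS(P): 4 reachable states
  m0 = a.(a.b.0 + 0\{b} | (0 + 0)) → ··a··> m1
  m1 = a.b.0 + 0\{b} | (0 + 0) → ··a··> m2
  m2 = b.0 → ··b··> m3
  m3 = 0 → ·
LTS(Q): 4 reachable states
  n0 = a.(0\{b} | (0 + 0) + a.b.0) → ··a··> n1
  n1 = 0\{b} | (0 + 0) + a.b.0 → ··a··> n2
  n2 = b.0 → ··b··> n3
  n3 = 0 → ·
Partition-refinement fixed point:
  B0 = {m0, n0}
  B1 = {m1, n1}
  B2 = {m2, n2}
  B3 = {m3, n3}
m0 ∈ B0, n0 ∈ B0 → same block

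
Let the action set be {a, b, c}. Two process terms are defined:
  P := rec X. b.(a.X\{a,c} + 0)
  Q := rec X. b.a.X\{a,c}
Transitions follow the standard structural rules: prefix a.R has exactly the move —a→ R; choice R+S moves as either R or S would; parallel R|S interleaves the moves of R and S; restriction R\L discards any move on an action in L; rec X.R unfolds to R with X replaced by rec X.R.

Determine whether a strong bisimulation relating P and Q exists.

P ~ Q

LTS(P): 4 reachable states
  u0 = rec X. b.(a.X\{a,c} + 0) → ··b··> u1
  u1 = a.(rec X. b.(a.X\{a,c} + 0))\{a,c} + 0 → ··a··> u2
  u2 = (rec X. b.(a.X\{a,c} + 0))\{a,c} → ··b··> u3
  u3 = (a.(rec X. b.(a.X\{a,c} + 0))\{a,c} + 0)\{a,c} → stopped
LTS(Q): 4 reachable states
  v0 = rec X. b.a.X\{a,c} → ··b··> v1
  v1 = a.(rec X. b.a.X\{a,c})\{a,c} → ··a··> v2
  v2 = (rec X. b.a.X\{a,c})\{a,c} → ··b··> v3
  v3 = (a.(rec X. b.a.X\{a,c})\{a,c})\{a,c} → stopped
Bisimilarity quotient blocks:
  B0 = {u0, v0}
  B1 = {u1, v1}
  B2 = {u2, v2}
  B3 = {u3, v3}
u0 ∈ B0, v0 ∈ B0 → same block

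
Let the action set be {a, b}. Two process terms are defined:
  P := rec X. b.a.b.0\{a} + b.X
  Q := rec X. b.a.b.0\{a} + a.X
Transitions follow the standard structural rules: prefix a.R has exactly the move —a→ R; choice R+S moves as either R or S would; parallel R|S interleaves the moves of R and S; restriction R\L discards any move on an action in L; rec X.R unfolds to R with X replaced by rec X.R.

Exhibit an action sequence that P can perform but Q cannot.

bb

LTS(P): 4 reachable states
  s0 = rec X. b.a.b.0\{a} + b.X :: ··b··> s0, ··b··> s1
  s1 = a.b.0\{a} :: ··a··> s2
  s2 = b.0\{a} :: ··b··> s3
  s3 = 0\{a} :: (no moves)
LTS(Q): 4 reachable states
  t0 = rec X. b.a.b.0\{a} + a.X :: ··a··> t0, ··b··> t1
  t1 = a.b.0\{a} :: ··a··> t2
  t2 = b.0\{a} :: ··b··> t3
  t3 = 0\{a} :: (no moves)
Executing bb from P (initial set {s0}):
  step 1 (b): {s0, s1}
  step 2 (b): {s0, s1}
  P completes σ.
Executing bb from Q (initial set {t0}):
  step 1 (b): {t1}
  step 2 (b): ∅  — Q cannot continue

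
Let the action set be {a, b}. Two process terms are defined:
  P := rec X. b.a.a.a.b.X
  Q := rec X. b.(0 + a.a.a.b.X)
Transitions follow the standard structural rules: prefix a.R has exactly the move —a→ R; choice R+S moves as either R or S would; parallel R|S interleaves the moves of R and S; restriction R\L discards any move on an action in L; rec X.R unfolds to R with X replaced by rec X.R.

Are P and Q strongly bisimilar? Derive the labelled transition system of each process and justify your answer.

Reachable graph of P (5 states):
  m0 = rec X. b.a.a.a.b.X | ··b··> m1
  m1 = a.a.a.b.(rec X. b.a.a.a.b.X) | ··a··> m2
  m2 = a.a.b.(rec X. b.a.a.a.b.X) | ··a··> m3
  m3 = a.b.(rec X. b.a.a.a.b.X) | ··a··> m4
  m4 = b.(rec X. b.a.a.a.b.X) | ··b··> m0
Reachable graph of Q (5 states):
  n0 = rec X. b.(0 + a.a.a.b.X) | ··b··> n1
  n1 = 0 + a.a.a.b.(rec X. b.(0 + a.a.a.b.X)) | ··a··> n2
  n2 = a.a.b.(rec X. b.(0 + a.a.a.b.X)) | ··a··> n3
  n3 = a.b.(rec X. b.(0 + a.a.a.b.X)) | ··a··> n4
  n4 = b.(rec X. b.(0 + a.a.a.b.X)) | ··b··> n0
Bisimilarity quotient blocks:
  B0 = {m0, n0}
  B1 = {m1, n1}
  B2 = {m2, n2}
  B3 = {m3, n3}
  B4 = {m4, n4}
m0 ∈ B0, n0 ∈ B0 → same block

YES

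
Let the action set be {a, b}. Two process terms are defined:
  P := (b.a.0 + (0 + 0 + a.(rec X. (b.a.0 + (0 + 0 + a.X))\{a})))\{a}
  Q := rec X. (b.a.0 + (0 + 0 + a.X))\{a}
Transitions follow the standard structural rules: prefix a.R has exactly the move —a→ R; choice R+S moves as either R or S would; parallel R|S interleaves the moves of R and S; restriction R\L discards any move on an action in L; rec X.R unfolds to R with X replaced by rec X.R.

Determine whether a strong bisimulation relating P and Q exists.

LTS(P): 2 reachable states
  u0 = (b.a.0 + (0 + 0 + a.(rec X. (b.a.0 + (0 + 0 + a.X))\{a})))\{a} → =b=> u1
  u1 = (a.0)\{a} → (no moves)
LTS(Q): 2 reachable states
  v0 = rec X. (b.a.0 + (0 + 0 + a.X))\{a} → =b=> v1
  v1 = (a.0)\{a} → (no moves)
Coarsest stable partition (strong bisimilarity classes):
  B0 = {u0, v0}
  B1 = {u1, v1}
u0 ∈ B0, v0 ∈ B0 → same block

YES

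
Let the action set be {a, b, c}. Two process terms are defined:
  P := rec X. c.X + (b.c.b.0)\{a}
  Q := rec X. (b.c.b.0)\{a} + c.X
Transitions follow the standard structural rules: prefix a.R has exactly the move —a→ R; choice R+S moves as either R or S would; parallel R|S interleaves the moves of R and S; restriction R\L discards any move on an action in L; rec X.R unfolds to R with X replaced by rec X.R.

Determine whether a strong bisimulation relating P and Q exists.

YES

P's transition system — 4 states:
  s0 = rec X. c.X + (b.c.b.0)\{a} has moves —b→ s1, —c→ s0
  s1 = (c.b.0)\{a} has moves —c→ s2
  s2 = (b.0)\{a} has moves —b→ s3
  s3 = 0\{a} has moves ·
Q's transition system — 4 states:
  t0 = rec X. (b.c.b.0)\{a} + c.X has moves —b→ t1, —c→ t0
  t1 = (c.b.0)\{a} has moves —c→ t2
  t2 = (b.0)\{a} has moves —b→ t3
  t3 = 0\{a} has moves ·
Coarsest stable partition (strong bisimilarity classes):
  B0 = {s0, t0}
  B1 = {s1, t1}
  B2 = {s2, t2}
  B3 = {s3, t3}
s0 ∈ B0, t0 ∈ B0 → same block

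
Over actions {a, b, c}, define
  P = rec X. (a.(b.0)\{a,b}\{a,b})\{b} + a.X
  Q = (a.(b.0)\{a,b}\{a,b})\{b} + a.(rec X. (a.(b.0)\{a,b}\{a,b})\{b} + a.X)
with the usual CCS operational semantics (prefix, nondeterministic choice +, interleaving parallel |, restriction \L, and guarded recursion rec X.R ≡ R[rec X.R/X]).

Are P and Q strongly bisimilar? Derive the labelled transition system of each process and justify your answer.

YES

Reachable graph of P (2 states):
  m0 = rec X. (a.(b.0)\{a,b}\{a,b})\{b} + a.X → —a→ m0, —a→ m1
  m1 = (b.0)\{a,b}\{a,b}\{b} → ∅
Reachable graph of Q (3 states):
  n0 = (a.(b.0)\{a,b}\{a,b})\{b} + a.(rec X. (a.(b.0)\{a,b}\{a,b})\{b} + a.X) → —a→ n1, —a→ n2
  n1 = (b.0)\{a,b}\{a,b}\{b} → ∅
  n2 = rec X. (a.(b.0)\{a,b}\{a,b})\{b} + a.X → —a→ n1, —a→ n2
Partition-refinement fixed point:
  B0 = {m0, n0, n2}
  B1 = {m1, n1}
m0 ∈ B0, n0 ∈ B0 → same block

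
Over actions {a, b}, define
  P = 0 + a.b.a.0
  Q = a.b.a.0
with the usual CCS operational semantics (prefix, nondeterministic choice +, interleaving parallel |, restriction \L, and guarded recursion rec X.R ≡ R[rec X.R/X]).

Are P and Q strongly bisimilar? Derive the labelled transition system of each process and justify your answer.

Reachable graph of P (4 states):
  m0 = 0 + a.b.a.0 → =a=> m1
  m1 = b.a.0 → =b=> m2
  m2 = a.0 → =a=> m3
  m3 = 0 → stopped
Reachable graph of Q (4 states):
  n0 = a.b.a.0 → =a=> n1
  n1 = b.a.0 → =b=> n2
  n2 = a.0 → =a=> n3
  n3 = 0 → stopped
Coarsest stable partition (strong bisimilarity classes):
  B0 = {m0, n0}
  B1 = {m1, n1}
  B2 = {m2, n2}
  B3 = {m3, n3}
m0 ∈ B0, n0 ∈ B0 → same block

P ~ Q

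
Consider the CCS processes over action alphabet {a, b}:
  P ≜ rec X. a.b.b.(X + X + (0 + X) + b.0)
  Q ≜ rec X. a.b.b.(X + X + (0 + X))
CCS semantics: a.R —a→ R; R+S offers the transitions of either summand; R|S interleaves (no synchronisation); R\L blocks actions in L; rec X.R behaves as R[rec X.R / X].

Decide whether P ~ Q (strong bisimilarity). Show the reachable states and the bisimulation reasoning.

not bisimilar

Reachable graph of P (5 states):
  p0 = rec X. a.b.b.(X + X + (0 + X) + b.0) → ··a··> p1
  p1 = b.b.((rec X. a.b.b.(X + X + (0 + X) + b.0)) + (rec X. a.b.b.(X + X + (0 + X) + b.0)) + (0 + (rec X. a.b.b.(X + X + (0 + X) + b.0))) + b.0) → ··b··> p2
  p2 = b.((rec X. a.b.b.(X + X + (0 + X) + b.0)) + (rec X. a.b.b.(X + X + (0 + X) + b.0)) + (0 + (rec X. a.b.b.(X + X + (0 + X) + b.0))) + b.0) → ··b··> p3
  p3 = (rec X. a.b.b.(X + X + (0 + X) + b.0)) + (rec X. a.b.b.(X + X + (0 + X) + b.0)) + (0 + (rec X. a.b.b.(X + X + (0 + X) + b.0))) + b.0 → ··a··> p1, ··b··> p4
  p4 = 0 → stopped
Reachable graph of Q (4 states):
  q0 = rec X. a.b.b.(X + X + (0 + X)) → ··a··> q1
  q1 = b.b.((rec X. a.b.b.(X + X + (0 + X))) + (rec X. a.b.b.(X + X + (0 + X))) + (0 + (rec X. a.b.b.(X + X + (0 + X))))) → ··b··> q2
  q2 = b.((rec X. a.b.b.(X + X + (0 + X))) + (rec X. a.b.b.(X + X + (0 + X))) + (0 + (rec X. a.b.b.(X + X + (0 + X))))) → ··b··> q3
  q3 = (rec X. a.b.b.(X + X + (0 + X))) + (rec X. a.b.b.(X + X + (0 + X))) + (0 + (rec X. a.b.b.(X + X + (0 + X)))) → ··a··> q1
Bisimilarity quotient blocks:
  B0 = {p0}
  B1 = {p1}
  B2 = {p2}
  B3 = {p3}
  B4 = {p4}
  B5 = {q0, q3}
  B6 = {q1}
  B7 = {q2}
p0 ∈ B0, q0 ∈ B5 → different blocks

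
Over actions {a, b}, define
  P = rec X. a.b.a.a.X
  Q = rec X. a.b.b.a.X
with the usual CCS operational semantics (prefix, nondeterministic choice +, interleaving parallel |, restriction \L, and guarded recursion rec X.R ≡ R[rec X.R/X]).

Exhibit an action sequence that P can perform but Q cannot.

aba

LTS(P): 4 reachable states
  m0 = rec X. a.b.a.a.X :: =a=> m1
  m1 = b.a.a.(rec X. a.b.a.a.X) :: =b=> m2
  m2 = a.a.(rec X. a.b.a.a.X) :: =a=> m3
  m3 = a.(rec X. a.b.a.a.X) :: =a=> m0
LTS(Q): 4 reachable states
  n0 = rec X. a.b.b.a.X :: =a=> n1
  n1 = b.b.a.(rec X. a.b.b.a.X) :: =b=> n2
  n2 = b.a.(rec X. a.b.b.a.X) :: =b=> n3
  n3 = a.(rec X. a.b.b.a.X) :: =a=> n0
Run σ = ⟨aba⟩ on P: start {m0}
  [1] a ⇒ {m1}
  [2] b ⇒ {m2}
  [3] a ⇒ {m3}
  ✓ P
Run σ = ⟨aba⟩ on Q: start {n0}
  [1] a ⇒ {n1}
  [2] b ⇒ {n2}
  [3] a ⇒ ∅ (Q stuck)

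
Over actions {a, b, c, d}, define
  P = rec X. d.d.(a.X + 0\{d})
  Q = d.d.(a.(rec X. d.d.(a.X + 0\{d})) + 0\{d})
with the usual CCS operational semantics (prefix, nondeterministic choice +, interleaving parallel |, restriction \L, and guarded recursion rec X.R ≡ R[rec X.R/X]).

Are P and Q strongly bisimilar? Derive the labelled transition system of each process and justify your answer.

P's transition system — 3 states:
  s0 = rec X. d.d.(a.X + 0\{d}) | ··d··> s1
  s1 = d.(a.(rec X. d.d.(a.X + 0\{d})) + 0\{d}) | ··d··> s2
  s2 = a.(rec X. d.d.(a.X + 0\{d})) + 0\{d} | ··a··> s0
Q's transition system — 4 states:
  t0 = d.d.(a.(rec X. d.d.(a.X + 0\{d})) + 0\{d}) | ··d··> t1
  t1 = d.(a.(rec X. d.d.(a.X + 0\{d})) + 0\{d}) | ··d··> t2
  t2 = a.(rec X. d.d.(a.X + 0\{d})) + 0\{d} | ··a··> t3
  t3 = rec X. d.d.(a.X + 0\{d}) | ··d··> t1
Coarsest stable partition (strong bisimilarity classes):
  B0 = {s0, t0, t3}
  B1 = {s1, t1}
  B2 = {s2, t2}
s0 ∈ B0, t0 ∈ B0 → same block

P ~ Q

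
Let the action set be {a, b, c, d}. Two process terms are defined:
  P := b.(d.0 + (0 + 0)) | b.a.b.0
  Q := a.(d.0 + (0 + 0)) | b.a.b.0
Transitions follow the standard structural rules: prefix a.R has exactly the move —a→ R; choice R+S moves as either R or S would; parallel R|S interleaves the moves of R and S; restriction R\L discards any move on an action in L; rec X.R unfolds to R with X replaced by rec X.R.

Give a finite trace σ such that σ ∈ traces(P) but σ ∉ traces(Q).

bb

Reachable graph of P (12 states):
  u0 = b.(d.0 + (0 + 0)) | b.a.b.0 ⊢ —b→ u1, —b→ u2
  u1 = (d.0 + (0 + 0)) | b.a.b.0 ⊢ —b→ u3, —d→ u4
  u2 = b.(d.0 + (0 + 0)) | a.b.0 ⊢ —a→ u5, —b→ u3
  u3 = (d.0 + (0 + 0)) | a.b.0 ⊢ —a→ u6, —d→ u7
  u4 = 0 | b.a.b.0 ⊢ —b→ u7
  u5 = b.(d.0 + (0 + 0)) | b.0 ⊢ —b→ u6, —b→ u8
  u6 = (d.0 + (0 + 0)) | b.0 ⊢ —b→ u9, —d→ u10
  u7 = 0 | a.b.0 ⊢ —a→ u10
  u8 = b.(d.0 + (0 + 0)) | 0 ⊢ —b→ u9
  u9 = (d.0 + (0 + 0)) | 0 ⊢ —d→ u11
  u10 = 0 | b.0 ⊢ —b→ u11
  u11 = 0 | 0 ⊢ (no moves)
Reachable graph of Q (12 states):
  v0 = a.(d.0 + (0 + 0)) | b.a.b.0 ⊢ —a→ v1, —b→ v2
  v1 = (d.0 + (0 + 0)) | b.a.b.0 ⊢ —b→ v3, —d→ v4
  v2 = a.(d.0 + (0 + 0)) | a.b.0 ⊢ —a→ v3, —a→ v5
  v3 = (d.0 + (0 + 0)) | a.b.0 ⊢ —a→ v6, —d→ v7
  v4 = 0 | b.a.b.0 ⊢ —b→ v7
  v5 = a.(d.0 + (0 + 0)) | b.0 ⊢ —a→ v6, —b→ v8
  v6 = (d.0 + (0 + 0)) | b.0 ⊢ —b→ v9, —d→ v10
  v7 = 0 | a.b.0 ⊢ —a→ v10
  v8 = a.(d.0 + (0 + 0)) | 0 ⊢ —a→ v9
  v9 = (d.0 + (0 + 0)) | 0 ⊢ —d→ v11
  v10 = 0 | b.0 ⊢ —b→ v11
  v11 = 0 | 0 ⊢ (no moves)
Run σ = ⟨bb⟩ on P: start {u0}
  after b @ step 1: {u1, u2}
  after b @ step 2: {u3}
  — P admits the full trace.
Run σ = ⟨bb⟩ on Q: start {v0}
  after b @ step 1: {v2}
  after b @ step 2: no successor for Q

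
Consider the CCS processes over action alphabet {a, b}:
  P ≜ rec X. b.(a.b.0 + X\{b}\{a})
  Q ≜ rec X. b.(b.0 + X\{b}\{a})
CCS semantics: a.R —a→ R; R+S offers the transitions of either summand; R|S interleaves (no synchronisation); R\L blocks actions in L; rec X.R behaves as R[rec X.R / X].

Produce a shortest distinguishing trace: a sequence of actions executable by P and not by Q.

P's transition system — 4 states:
  p0 = rec X. b.(a.b.0 + X\{b}\{a}) ⊢ -b-> p1
  p1 = a.b.0 + (rec X. b.(a.b.0 + X\{b}\{a}))\{b}\{a} ⊢ -a-> p2
  p2 = b.0 ⊢ -b-> p3
  p3 = 0 ⊢ (no moves)
Q's transition system — 3 states:
  q0 = rec X. b.(b.0 + X\{b}\{a}) ⊢ -b-> q1
  q1 = b.0 + (rec X. b.(b.0 + X\{b}\{a}))\{b}\{a} ⊢ -b-> q2
  q2 = 0 ⊢ (no moves)
Run σ = ⟨ba⟩ on P: start {p0}
  step 1 (b): {p1}
  step 2 (a): {p2}
  P completes σ.
Run σ = ⟨ba⟩ on Q: start {q0}
  step 1 (b): {q1}
  step 2 (a): ∅ (Q stuck)

ba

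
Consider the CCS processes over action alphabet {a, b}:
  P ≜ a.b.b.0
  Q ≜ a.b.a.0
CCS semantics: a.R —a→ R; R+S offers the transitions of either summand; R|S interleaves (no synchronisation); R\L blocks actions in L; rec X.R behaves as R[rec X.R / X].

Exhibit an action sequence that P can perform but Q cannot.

P's transition system — 4 states:
  s0 = a.b.b.0 has moves --a--▸ s1
  s1 = b.b.0 has moves --b--▸ s2
  s2 = b.0 has moves --b--▸ s3
  s3 = 0 has moves deadlocked
Q's transition system — 4 states:
  t0 = a.b.a.0 has moves --a--▸ t1
  t1 = b.a.0 has moves --b--▸ t2
  t2 = a.0 has moves --a--▸ t3
  t3 = 0 has moves deadlocked
Executing abb from P (initial set {s0}):
  step 1 (a): {s1}
  step 2 (b): {s2}
  step 3 (b): {s3}
  ✓ P
Executing abb from Q (initial set {t0}):
  step 1 (a): {t1}
  step 2 (b): {t2}
  step 3 (b): ∅ (Q stuck)

abb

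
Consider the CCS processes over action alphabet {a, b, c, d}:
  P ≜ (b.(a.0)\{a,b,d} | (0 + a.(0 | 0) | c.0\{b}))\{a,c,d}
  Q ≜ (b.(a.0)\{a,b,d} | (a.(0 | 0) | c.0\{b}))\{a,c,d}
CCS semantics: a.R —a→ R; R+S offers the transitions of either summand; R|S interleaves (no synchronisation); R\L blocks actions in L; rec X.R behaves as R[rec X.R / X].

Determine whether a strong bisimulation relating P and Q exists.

Reachable graph of P (2 states):
  u0 = (b.(a.0)\{a,b,d} | (0 + a.(0 | 0) | c.0\{b}))\{a,c,d} | -b-> u1
  u1 = ((a.0)\{a,b,d} | (0 + a.(0 | 0) | c.0\{b}))\{a,c,d} | deadlocked
Reachable graph of Q (2 states):
  v0 = (b.(a.0)\{a,b,d} | (a.(0 | 0) | c.0\{b}))\{a,c,d} | -b-> v1
  v1 = ((a.0)\{a,b,d} | (a.(0 | 0) | c.0\{b}))\{a,c,d} | deadlocked
Bisimilarity quotient blocks:
  B0 = {u0, v0}
  B1 = {u1, v1}
u0 ∈ B0, v0 ∈ B0 → same block

YES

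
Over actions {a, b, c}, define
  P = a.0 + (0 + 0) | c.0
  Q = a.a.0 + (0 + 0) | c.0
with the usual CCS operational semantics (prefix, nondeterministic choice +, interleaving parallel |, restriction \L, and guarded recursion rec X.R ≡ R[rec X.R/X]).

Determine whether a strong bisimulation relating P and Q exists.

Reachable graph of P (3 states):
  m0 = a.0 + (0 + 0) | c.0 ⊢ ··a··> m1, ··c··> m2
  m1 = 0 ⊢ deadlocked
  m2 = (0 + 0) | 0 ⊢ deadlocked
Reachable graph of Q (4 states):
  n0 = a.a.0 + (0 + 0) | c.0 ⊢ ··a··> n1, ··c··> n2
  n1 = a.0 ⊢ ··a··> n3
  n2 = (0 + 0) | 0 ⊢ deadlocked
  n3 = 0 ⊢ deadlocked
Partition-refinement fixed point:
  B0 = {m0}
  B1 = {m1, m2, n2, n3}
  B2 = {n0}
  B3 = {n1}
m0 ∈ B0, n0 ∈ B2 → different blocks

P ≁ Q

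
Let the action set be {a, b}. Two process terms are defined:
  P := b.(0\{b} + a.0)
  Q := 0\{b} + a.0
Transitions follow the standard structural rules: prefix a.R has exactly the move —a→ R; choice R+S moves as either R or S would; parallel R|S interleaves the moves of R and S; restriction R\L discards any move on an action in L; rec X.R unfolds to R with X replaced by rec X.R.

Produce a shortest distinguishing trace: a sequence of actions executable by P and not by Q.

Reachable graph of P (3 states):
  m0 = b.(0\{b} + a.0) → =b=> m1
  m1 = 0\{b} + a.0 → =a=> m2
  m2 = 0 → stopped
Reachable graph of Q (2 states):
  n0 = 0\{b} + a.0 → =a=> n1
  n1 = 0 → stopped
Run σ = ⟨b⟩ on P: start {m0}
  step 1 (b): {m1}
  ✓ P
Run σ = ⟨b⟩ on Q: start {n0}
  step 1 (b): ∅ (Q stuck)

b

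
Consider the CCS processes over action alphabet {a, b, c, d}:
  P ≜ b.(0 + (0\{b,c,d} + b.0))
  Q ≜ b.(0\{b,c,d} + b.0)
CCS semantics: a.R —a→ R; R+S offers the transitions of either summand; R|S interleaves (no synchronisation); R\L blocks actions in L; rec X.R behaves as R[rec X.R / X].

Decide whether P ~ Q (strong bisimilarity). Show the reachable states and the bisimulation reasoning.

P's transition system — 3 states:
  p0 = b.(0 + (0\{b,c,d} + b.0)) :: =b=> p1
  p1 = 0 + (0\{b,c,d} + b.0) :: =b=> p2
  p2 = 0 :: (no moves)
Q's transition system — 3 states:
  q0 = b.(0\{b,c,d} + b.0) :: =b=> q1
  q1 = 0\{b,c,d} + b.0 :: =b=> q2
  q2 = 0 :: (no moves)
Bisimilarity quotient blocks:
  B0 = {p0, q0}
  B1 = {p1, q1}
  B2 = {p2, q2}
p0 ∈ B0, q0 ∈ B0 → same block

YES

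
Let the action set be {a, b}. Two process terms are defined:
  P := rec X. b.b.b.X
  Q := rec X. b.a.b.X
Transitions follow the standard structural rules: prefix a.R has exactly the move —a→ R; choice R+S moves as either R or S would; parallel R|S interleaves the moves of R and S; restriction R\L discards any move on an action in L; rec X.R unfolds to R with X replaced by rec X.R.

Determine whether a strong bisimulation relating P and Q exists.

Reachable graph of P (3 states):
  u0 = rec X. b.b.b.X has moves =b=> u1
  u1 = b.b.(rec X. b.b.b.X) has moves =b=> u2
  u2 = b.(rec X. b.b.b.X) has moves =b=> u0
Reachable graph of Q (3 states):
  v0 = rec X. b.a.b.X has moves =b=> v1
  v1 = a.b.(rec X. b.a.b.X) has moves =a=> v2
  v2 = b.(rec X. b.a.b.X) has moves =b=> v0
Partition-refinement fixed point:
  B0 = {u0, u1, u2}
  B1 = {v0}
  B2 = {v1}
  B3 = {v2}
u0 ∈ B0, v0 ∈ B1 → different blocks

NO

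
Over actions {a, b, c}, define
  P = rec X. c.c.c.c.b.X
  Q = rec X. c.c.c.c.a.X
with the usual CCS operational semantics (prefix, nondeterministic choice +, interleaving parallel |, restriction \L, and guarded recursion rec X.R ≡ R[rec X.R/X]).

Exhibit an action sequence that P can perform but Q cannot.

ccccb

P's transition system — 5 states:
  u0 = rec X. c.c.c.c.b.X → =c=> u1
  u1 = c.c.c.b.(rec X. c.c.c.c.b.X) → =c=> u2
  u2 = c.c.b.(rec X. c.c.c.c.b.X) → =c=> u3
  u3 = c.b.(rec X. c.c.c.c.b.X) → =c=> u4
  u4 = b.(rec X. c.c.c.c.b.X) → =b=> u0
Q's transition system — 5 states:
  v0 = rec X. c.c.c.c.a.X → =c=> v1
  v1 = c.c.c.a.(rec X. c.c.c.c.a.X) → =c=> v2
  v2 = c.c.a.(rec X. c.c.c.c.a.X) → =c=> v3
  v3 = c.a.(rec X. c.c.c.c.a.X) → =c=> v4
  v4 = a.(rec X. c.c.c.c.a.X) → =a=> v0
Executing ccccb from P (initial set {u0}):
  [1] c ⇒ {u1}
  [2] c ⇒ {u2}
  [3] c ⇒ {u3}
  [4] c ⇒ {u4}
  [5] b ⇒ {u0}
  P completes σ.
Executing ccccb from Q (initial set {v0}):
  [1] c ⇒ {v1}
  [2] c ⇒ {v2}
  [3] c ⇒ {v3}
  [4] c ⇒ {v4}
  [5] b ⇒ no successor for Q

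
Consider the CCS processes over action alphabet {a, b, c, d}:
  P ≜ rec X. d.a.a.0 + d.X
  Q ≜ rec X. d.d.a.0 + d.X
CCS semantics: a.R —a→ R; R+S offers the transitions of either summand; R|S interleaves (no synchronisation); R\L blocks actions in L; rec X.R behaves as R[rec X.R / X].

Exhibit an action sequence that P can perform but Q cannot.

da

P's transition system — 4 states:
  m0 = rec X. d.a.a.0 + d.X | ··d··> m0, ··d··> m1
  m1 = a.a.0 | ··a··> m2
  m2 = a.0 | ··a··> m3
  m3 = 0 | deadlocked
Q's transition system — 4 states:
  n0 = rec X. d.d.a.0 + d.X | ··d··> n0, ··d··> n1
  n1 = d.a.0 | ··d··> n2
  n2 = a.0 | ··a··> n3
  n3 = 0 | deadlocked
Trace ⟨da⟩ through P, begin at {m0}:
  step 1 (d): {m0, m1}
  step 2 (a): {m2}
  — P admits the full trace.
Trace ⟨da⟩ through Q, begin at {n0}:
  step 1 (d): {n0, n1}
  step 2 (a): ∅ (Q stuck)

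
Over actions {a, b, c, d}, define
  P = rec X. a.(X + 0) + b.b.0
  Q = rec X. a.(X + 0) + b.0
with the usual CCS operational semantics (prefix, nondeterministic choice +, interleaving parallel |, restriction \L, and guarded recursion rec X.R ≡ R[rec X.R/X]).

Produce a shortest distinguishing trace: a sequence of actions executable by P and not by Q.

bb

Reachable graph of P (4 states):
  s0 = rec X. a.(X + 0) + b.b.0 has moves —a→ s1, —b→ s2
  s1 = (rec X. a.(X + 0) + b.b.0) + 0 has moves —a→ s1, —b→ s2
  s2 = b.0 has moves —b→ s3
  s3 = 0 has moves ∅
Reachable graph of Q (3 states):
  t0 = rec X. a.(X + 0) + b.0 has moves —a→ t1, —b→ t2
  t1 = (rec X. a.(X + 0) + b.0) + 0 has moves —a→ t1, —b→ t2
  t2 = 0 has moves ∅
Executing bb from P (initial set {s0}):
  [1] b ⇒ {s2}
  [2] b ⇒ {s3}
  — P admits the full trace.
Executing bb from Q (initial set {t0}):
  [1] b ⇒ {t2}
  [2] b ⇒ ∅  — Q cannot continue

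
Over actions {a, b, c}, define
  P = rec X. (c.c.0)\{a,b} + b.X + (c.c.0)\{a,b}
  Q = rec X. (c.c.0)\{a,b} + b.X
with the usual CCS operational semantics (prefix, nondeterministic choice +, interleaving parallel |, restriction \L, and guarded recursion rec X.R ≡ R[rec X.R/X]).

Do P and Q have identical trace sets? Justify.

trace-equivalent

Reachable graph of P (3 states):
  u0 = rec X. (c.c.0)\{a,b} + b.X + (c.c.0)\{a,b} | ··b··> u0, ··c··> u1
  u1 = (c.0)\{a,b} | ··c··> u2
  u2 = 0\{a,b} | ∅
Reachable graph of Q (3 states):
  v0 = rec X. (c.c.0)\{a,b} + b.X | ··b··> v0, ··c··> v1
  v1 = (c.0)\{a,b} | ··c··> v2
  v2 = 0\{a,b} | ∅
Partition-refinement fixed point:
  B0 = {u0, v0}
  B1 = {u1, v1}
  B2 = {u2, v2}
u0 ∈ B0, v0 ∈ B0 → same block
Bisimilar ⇒ trace-equivalent.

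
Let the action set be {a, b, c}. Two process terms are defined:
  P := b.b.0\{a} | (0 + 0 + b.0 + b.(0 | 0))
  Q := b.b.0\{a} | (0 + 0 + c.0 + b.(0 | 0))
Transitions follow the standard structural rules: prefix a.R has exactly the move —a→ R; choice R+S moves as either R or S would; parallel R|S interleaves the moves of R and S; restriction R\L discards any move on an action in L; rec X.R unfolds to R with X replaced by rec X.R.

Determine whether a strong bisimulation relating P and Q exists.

NO

LTS(P): 9 reachable states
  p0 = b.b.0\{a} | (0 + 0 + b.0 + b.(0 | 0)) has moves =b=> p1, =b=> p2, =b=> p3
  p1 = b.0\{a} | (0 + 0 + b.0 + b.(0 | 0)) has moves =b=> p4, =b=> p5, =b=> p6
  p2 = b.b.0\{a} | (0 | 0) has moves =b=> p5
  p3 = b.b.0\{a} | 0 has moves =b=> p6
  p4 = 0\{a} | (0 + 0 + b.0 + b.(0 | 0)) has moves =b=> p7, =b=> p8
  p5 = b.0\{a} | (0 | 0) has moves =b=> p7
  p6 = b.0\{a} | 0 has moves =b=> p8
  p7 = 0\{a} | (0 | 0) has moves deadlocked
  p8 = 0\{a} | 0 has moves deadlocked
LTS(Q): 9 reachable states
  q0 = b.b.0\{a} | (0 + 0 + c.0 + b.(0 | 0)) has moves =b=> q1, =b=> q2, =c=> q3
  q1 = b.0\{a} | (0 + 0 + c.0 + b.(0 | 0)) has moves =b=> q4, =b=> q5, =c=> q6
  q2 = b.b.0\{a} | (0 | 0) has moves =b=> q5
  q3 = b.b.0\{a} | 0 has moves =b=> q6
  q4 = 0\{a} | (0 + 0 + c.0 + b.(0 | 0)) has moves =b=> q7, =c=> q8
  q5 = b.0\{a} | (0 | 0) has moves =b=> q7
  q6 = b.0\{a} | 0 has moves =b=> q8
  q7 = 0\{a} | (0 | 0) has moves deadlocked
  q8 = 0\{a} | 0 has moves deadlocked
Partition-refinement fixed point:
  B0 = {p0}
  B1 = {p1, p2, p3, q2, q3}
  B2 = {p4, p5, p6, q5, q6}
  B3 = {p7, p8, q7, q8}
  B4 = {q0}
  B5 = {q1}
  B6 = {q4}
p0 ∈ B0, q0 ∈ B4 → different blocks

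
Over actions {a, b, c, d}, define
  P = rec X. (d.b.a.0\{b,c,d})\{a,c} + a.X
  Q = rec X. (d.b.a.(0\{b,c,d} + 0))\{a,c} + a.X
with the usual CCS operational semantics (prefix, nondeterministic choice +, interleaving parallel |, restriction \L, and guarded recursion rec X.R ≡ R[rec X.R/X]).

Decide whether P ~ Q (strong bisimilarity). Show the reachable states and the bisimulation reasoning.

P's transition system — 3 states:
  s0 = rec X. (d.b.a.0\{b,c,d})\{a,c} + a.X :: —a→ s0, —d→ s1
  s1 = (b.a.0\{b,c,d})\{a,c} :: —b→ s2
  s2 = (a.0\{b,c,d})\{a,c} :: ∅
Q's transition system — 3 states:
  t0 = rec X. (d.b.a.(0\{b,c,d} + 0))\{a,c} + a.X :: —a→ t0, —d→ t1
  t1 = (b.a.(0\{b,c,d} + 0))\{a,c} :: —b→ t2
  t2 = (a.(0\{b,c,d} + 0))\{a,c} :: ∅
Coarsest stable partition (strong bisimilarity classes):
  B0 = {s0, t0}
  B1 = {s1, t1}
  B2 = {s2, t2}
s0 ∈ B0, t0 ∈ B0 → same block

bisimilar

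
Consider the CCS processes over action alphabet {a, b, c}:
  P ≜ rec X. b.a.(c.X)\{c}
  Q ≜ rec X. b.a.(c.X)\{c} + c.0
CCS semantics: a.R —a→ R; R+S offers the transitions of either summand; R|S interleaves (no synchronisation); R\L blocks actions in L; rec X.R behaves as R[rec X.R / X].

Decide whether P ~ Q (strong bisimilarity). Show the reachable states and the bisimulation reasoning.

NO

Reachable graph of P (3 states):
  u0 = rec X. b.a.(c.X)\{c} | --b--▸ u1
  u1 = a.(c.(rec X. b.a.(c.X)\{c}))\{c} | --a--▸ u2
  u2 = (c.(rec X. b.a.(c.X)\{c}))\{c} | (no moves)
Reachable graph of Q (4 states):
  v0 = rec X. b.a.(c.X)\{c} + c.0 | --b--▸ v1, --c--▸ v2
  v1 = a.(c.(rec X. b.a.(c.X)\{c} + c.0))\{c} | --a--▸ v3
  v2 = 0 | (no moves)
  v3 = (c.(rec X. b.a.(c.X)\{c} + c.0))\{c} | (no moves)
Coarsest stable partition (strong bisimilarity classes):
  B0 = {u0}
  B1 = {u1, v1}
  B2 = {u2, v2, v3}
  B3 = {v0}
u0 ∈ B0, v0 ∈ B3 → different blocks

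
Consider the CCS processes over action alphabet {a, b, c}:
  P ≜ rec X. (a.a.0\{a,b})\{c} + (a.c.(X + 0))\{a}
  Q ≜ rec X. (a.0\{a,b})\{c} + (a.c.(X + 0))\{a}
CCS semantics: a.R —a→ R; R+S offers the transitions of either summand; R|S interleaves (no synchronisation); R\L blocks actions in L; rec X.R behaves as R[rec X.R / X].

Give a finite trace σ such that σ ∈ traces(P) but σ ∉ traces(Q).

aa

P's transition system — 3 states:
  s0 = rec X. (a.a.0\{a,b})\{c} + (a.c.(X + 0))\{a} has moves -a-> s1
  s1 = (a.0\{a,b})\{c} has moves -a-> s2
  s2 = 0\{a,b}\{c} has moves stopped
Q's transition system — 2 states:
  t0 = rec X. (a.0\{a,b})\{c} + (a.c.(X + 0))\{a} has moves -a-> t1
  t1 = 0\{a,b}\{c} has moves stopped
Trace ⟨aa⟩ through P, begin at {s0}:
  [1] a ⇒ {s1}
  [2] a ⇒ {s2}
  — P admits the full trace.
Trace ⟨aa⟩ through Q, begin at {t0}:
  [1] a ⇒ {t1}
  [2] a ⇒ no successor for Q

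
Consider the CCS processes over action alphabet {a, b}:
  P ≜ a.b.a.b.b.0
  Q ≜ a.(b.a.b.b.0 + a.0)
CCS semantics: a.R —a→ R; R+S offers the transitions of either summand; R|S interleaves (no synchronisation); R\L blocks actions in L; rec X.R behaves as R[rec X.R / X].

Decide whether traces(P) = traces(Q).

traces(P) ≠ traces(Q) — witness ⟨aa⟩

Reachable graph of P (6 states):
  m0 = a.b.a.b.b.0 has moves -a-> m1
  m1 = b.a.b.b.0 has moves -b-> m2
  m2 = a.b.b.0 has moves -a-> m3
  m3 = b.b.0 has moves -b-> m4
  m4 = b.0 has moves -b-> m5
  m5 = 0 has moves ∅
Reachable graph of Q (6 states):
  n0 = a.(b.a.b.b.0 + a.0) has moves -a-> n1
  n1 = b.a.b.b.0 + a.0 has moves -a-> n2, -b-> n3
  n2 = 0 has moves ∅
  n3 = a.b.b.0 has moves -a-> n4
  n4 = b.b.0 has moves -b-> n5
  n5 = b.0 has moves -b-> n2
Run σ = ⟨aa⟩ on Q: start {n0}
  step 1 (a): {n1}
  step 2 (a): {n2}
  — Q admits the full trace.
Run σ = ⟨aa⟩ on P: start {m0}
  step 1 (a): {m1}
  step 2 (a): no successor for P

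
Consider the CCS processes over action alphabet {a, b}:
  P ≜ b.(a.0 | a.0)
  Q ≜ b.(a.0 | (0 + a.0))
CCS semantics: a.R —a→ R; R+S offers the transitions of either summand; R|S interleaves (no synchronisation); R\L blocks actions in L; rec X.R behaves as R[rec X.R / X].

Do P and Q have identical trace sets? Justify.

trace-equivalent

P's transition system — 5 states:
  s0 = b.(a.0 | a.0) → -b-> s1
  s1 = a.0 | a.0 → -a-> s2, -a-> s3
  s2 = 0 | a.0 → -a-> s4
  s3 = a.0 | 0 → -a-> s4
  s4 = 0 | 0 → ·
Q's transition system — 5 states:
  t0 = b.(a.0 | (0 + a.0)) → -b-> t1
  t1 = a.0 | (0 + a.0) → -a-> t2, -a-> t3
  t2 = 0 | (0 + a.0) → -a-> t4
  t3 = a.0 | 0 → -a-> t4
  t4 = 0 | 0 → ·
Coarsest stable partition (strong bisimilarity classes):
  B0 = {s0, t0}
  B1 = {s1, t1}
  B2 = {s2, s3, t2, t3}
  B3 = {s4, t4}
s0 ∈ B0, t0 ∈ B0 → same block
Bisimilar ⇒ trace-equivalent.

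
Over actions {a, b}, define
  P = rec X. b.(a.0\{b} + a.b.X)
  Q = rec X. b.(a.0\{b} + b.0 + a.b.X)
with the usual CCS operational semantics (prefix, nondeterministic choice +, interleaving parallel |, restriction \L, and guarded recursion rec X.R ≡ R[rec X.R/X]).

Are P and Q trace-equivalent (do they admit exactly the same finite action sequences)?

NO — witness ⟨bb⟩

LTS(P): 4 reachable states
  u0 = rec X. b.(a.0\{b} + a.b.X) → -b-> u1
  u1 = a.0\{b} + a.b.(rec X. b.(a.0\{b} + a.b.X)) → -a-> u2, -a-> u3
  u2 = 0\{b} → stopped
  u3 = b.(rec X. b.(a.0\{b} + a.b.X)) → -b-> u0
LTS(Q): 5 reachable states
  v0 = rec X. b.(a.0\{b} + b.0 + a.b.X) → -b-> v1
  v1 = a.0\{b} + b.0 + a.b.(rec X. b.(a.0\{b} + b.0 + a.b.X)) → -a-> v2, -a-> v3, -b-> v4
  v2 = 0\{b} → stopped
  v3 = b.(rec X. b.(a.0\{b} + b.0 + a.b.X)) → -b-> v0
  v4 = 0 → stopped
Run σ = ⟨bb⟩ on Q: start {v0}
  [1] b ⇒ {v1}
  [2] b ⇒ {v4}
  ✓ Q
Run σ = ⟨bb⟩ on P: start {u0}
  [1] b ⇒ {u1}
  [2] b ⇒ ∅  — P cannot continue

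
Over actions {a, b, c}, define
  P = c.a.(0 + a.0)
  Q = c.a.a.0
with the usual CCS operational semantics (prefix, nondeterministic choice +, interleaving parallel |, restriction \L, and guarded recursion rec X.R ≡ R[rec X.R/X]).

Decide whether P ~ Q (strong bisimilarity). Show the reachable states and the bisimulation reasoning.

LTS(P): 4 reachable states
  m0 = c.a.(0 + a.0) :: -c-> m1
  m1 = a.(0 + a.0) :: -a-> m2
  m2 = 0 + a.0 :: -a-> m3
  m3 = 0 :: ·
LTS(Q): 4 reachable states
  n0 = c.a.a.0 :: -c-> n1
  n1 = a.a.0 :: -a-> n2
  n2 = a.0 :: -a-> n3
  n3 = 0 :: ·
Coarsest stable partition (strong bisimilarity classes):
  B0 = {m0, n0}
  B1 = {m1, n1}
  B2 = {m2, n2}
  B3 = {m3, n3}
m0 ∈ B0, n0 ∈ B0 → same block

bisimilar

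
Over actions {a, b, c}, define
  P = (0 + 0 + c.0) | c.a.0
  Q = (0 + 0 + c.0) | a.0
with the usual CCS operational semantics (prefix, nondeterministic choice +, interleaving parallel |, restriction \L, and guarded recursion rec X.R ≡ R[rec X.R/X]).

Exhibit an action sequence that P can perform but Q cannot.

Reachable graph of P (6 states):
  p0 = (0 + 0 + c.0) | c.a.0 → ··c··> p1, ··c··> p2
  p1 = (0 + 0 + c.0) | a.0 → ··a··> p3, ··c··> p4
  p2 = 0 | c.a.0 → ··c··> p4
  p3 = (0 + 0 + c.0) | 0 → ··c··> p5
  p4 = 0 | a.0 → ··a··> p5
  p5 = 0 | 0 → stopped
Reachable graph of Q (4 states):
  q0 = (0 + 0 + c.0) | a.0 → ··a··> q1, ··c··> q2
  q1 = (0 + 0 + c.0) | 0 → ··c··> q3
  q2 = 0 | a.0 → ··a··> q3
  q3 = 0 | 0 → stopped
Executing cc from P (initial set {p0}):
  [1] c ⇒ {p1, p2}
  [2] c ⇒ {p4}
  P completes σ.
Executing cc from Q (initial set {q0}):
  [1] c ⇒ {q2}
  [2] c ⇒ ∅  — Q cannot continue

cc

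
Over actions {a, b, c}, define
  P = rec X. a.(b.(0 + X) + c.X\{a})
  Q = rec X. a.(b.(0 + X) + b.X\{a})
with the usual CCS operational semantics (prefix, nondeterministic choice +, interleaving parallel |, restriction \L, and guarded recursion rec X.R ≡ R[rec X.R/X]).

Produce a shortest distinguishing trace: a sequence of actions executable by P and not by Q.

LTS(P): 4 reachable states
  p0 = rec X. a.(b.(0 + X) + c.X\{a}) ⊢ -a-> p1
  p1 = b.(0 + (rec X. a.(b.(0 + X) + c.X\{a}))) + c.(rec X. a.(b.(0 + X) + c.X\{a}))\{a} ⊢ -b-> p2, -c-> p3
  p2 = 0 + (rec X. a.(b.(0 + X) + c.X\{a})) ⊢ -a-> p1
  p3 = (rec X. a.(b.(0 + X) + c.X\{a}))\{a} ⊢ stopped
LTS(Q): 4 reachable states
  q0 = rec X. a.(b.(0 + X) + b.X\{a}) ⊢ -a-> q1
  q1 = b.(0 + (rec X. a.(b.(0 + X) + b.X\{a}))) + b.(rec X. a.(b.(0 + X) + b.X\{a}))\{a} ⊢ -b-> q2, -b-> q3
  q2 = (rec X. a.(b.(0 + X) + b.X\{a}))\{a} ⊢ stopped
  q3 = 0 + (rec X. a.(b.(0 + X) + b.X\{a})) ⊢ -a-> q1
Trace ⟨ac⟩ through P, begin at {p0}:
  [1] a ⇒ {p1}
  [2] c ⇒ {p3}
  ✓ P
Trace ⟨ac⟩ through Q, begin at {q0}:
  [1] a ⇒ {q1}
  [2] c ⇒ no successor for Q

ac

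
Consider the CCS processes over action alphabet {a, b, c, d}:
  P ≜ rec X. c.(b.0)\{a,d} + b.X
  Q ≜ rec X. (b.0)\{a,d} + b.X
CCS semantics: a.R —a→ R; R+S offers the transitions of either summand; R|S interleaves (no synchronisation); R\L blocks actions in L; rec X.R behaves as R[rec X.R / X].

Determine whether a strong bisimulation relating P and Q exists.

not bisimilar

Reachable graph of P (3 states):
  u0 = rec X. c.(b.0)\{a,d} + b.X → -b-> u0, -c-> u1
  u1 = (b.0)\{a,d} → -b-> u2
  u2 = 0\{a,d} → stopped
Reachable graph of Q (2 states):
  v0 = rec X. (b.0)\{a,d} + b.X → -b-> v0, -b-> v1
  v1 = 0\{a,d} → stopped
Bisimilarity quotient blocks:
  B0 = {u0}
  B1 = {u1}
  B2 = {u2, v1}
  B3 = {v0}
u0 ∈ B0, v0 ∈ B3 → different blocks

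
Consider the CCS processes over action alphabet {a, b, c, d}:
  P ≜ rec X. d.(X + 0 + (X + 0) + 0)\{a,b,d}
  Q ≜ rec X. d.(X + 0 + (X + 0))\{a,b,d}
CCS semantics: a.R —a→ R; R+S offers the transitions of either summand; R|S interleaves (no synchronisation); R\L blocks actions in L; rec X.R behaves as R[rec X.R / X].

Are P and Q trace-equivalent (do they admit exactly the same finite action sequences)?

LTS(P): 2 reachable states
  p0 = rec X. d.(X + 0 + (X + 0) + 0)\{a,b,d} | ··d··> p1
  p1 = ((rec X. d.(X + 0 + (X + 0) + 0)\{a,b,d}) + 0 + ((rec X. d.(X + 0 + (X + 0) + 0)\{a,b,d}) + 0) + 0)\{a,b,d} | ∅
LTS(Q): 2 reachable states
  q0 = rec X. d.(X + 0 + (X + 0))\{a,b,d} | ··d··> q1
  q1 = ((rec X. d.(X + 0 + (X + 0))\{a,b,d}) + 0 + ((rec X. d.(X + 0 + (X + 0))\{a,b,d}) + 0))\{a,b,d} | ∅
Coarsest stable partition (strong bisimilarity classes):
  B0 = {p0, q0}
  B1 = {p1, q1}
p0 ∈ B0, q0 ∈ B0 → same block
Bisimilar ⇒ trace-equivalent.

trace-equivalent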